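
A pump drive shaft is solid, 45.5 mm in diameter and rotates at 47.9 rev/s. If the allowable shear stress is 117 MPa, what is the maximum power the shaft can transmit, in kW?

651 kW

J = πd⁴/32 = π(0.0455)⁴/32 = 4.208×10^-7 m⁴.
T_max = τ_allow·J/r = 1.17×10^8 × 4.208×10^-7 / 0.0227 = 2164 N·m.
ω = 2π·47.9 = 301.0 rad/s, so P_max = T_max·ω = 6.513×10^5 W.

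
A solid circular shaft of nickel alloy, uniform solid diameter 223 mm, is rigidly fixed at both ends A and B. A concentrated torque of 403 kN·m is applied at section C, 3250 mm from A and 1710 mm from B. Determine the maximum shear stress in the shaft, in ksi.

With uniform GJ and both ends fixed, compatibility θ_AC = θ_CB gives T_A·a = T_B·b, together with T_A + T_B = T₀.
T_A = T₀·b/(a+b) = 403000·1710/4960 = 138900 N·m; T_B = 264100 N·m.
τ in each portion: τ_AC = 6.38×10^7 Pa, τ_CB = 1.21×10^8 Pa; maximum is in CB.
τ_max = T_CB·r/J = 264100·0.112/2.43×10^-4 = 1.213×10^8 Pa.

17.6 ksi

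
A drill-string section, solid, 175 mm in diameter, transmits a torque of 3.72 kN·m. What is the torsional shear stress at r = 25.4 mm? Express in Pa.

1.03e6 Pa

J = πd⁴/32 = π(0.175)⁴/32 = 9.208×10^-5 m⁴.
Shear stress varies linearly with radius: τ = T·r/J = 3720 × 0.0254 / 9.208×10^-5 = 1.026×10^6 Pa.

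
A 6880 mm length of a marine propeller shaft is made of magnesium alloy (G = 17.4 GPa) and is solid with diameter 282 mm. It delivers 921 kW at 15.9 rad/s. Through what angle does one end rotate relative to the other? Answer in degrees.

2.11°

ω = 15.9 rad/s, so T = P/ω = 921×10³ / 15.90 = 57920 N·m.
J = πd⁴/32 = π(0.282)⁴/32 = 6.209×10^-4 m⁴.
θ = T·L/(G·J) = 57920 × 6.88 / (17.4×10⁹ × 6.209×10^-4) = 0.03689 rad.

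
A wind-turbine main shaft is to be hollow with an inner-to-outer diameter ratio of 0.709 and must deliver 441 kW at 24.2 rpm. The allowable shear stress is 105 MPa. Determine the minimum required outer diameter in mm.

224 mm

ω = 2π·24.2/60 = 2.534 rad/s, so T = P/ω = 441×10³ / 2.534 = 174000 N·m.
For a hollow shaft with d_i/d_o = 0.709: τ_max = 16T/(π d_o³ (1−k⁴)), so d_o = [16T/(π τ_allow (1−k⁴))]^(1/3) = [16·174000/(π·1.05×10^8·0.7473)]^(1/3) = 0.2244 m.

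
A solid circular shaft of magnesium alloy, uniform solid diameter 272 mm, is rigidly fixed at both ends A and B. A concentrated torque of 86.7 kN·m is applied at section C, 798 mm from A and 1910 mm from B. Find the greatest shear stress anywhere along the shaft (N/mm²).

15.5 N/mm²

With uniform GJ and both ends fixed, compatibility θ_AC = θ_CB gives T_A·a = T_B·b, together with T_A + T_B = T₀.
T_A = T₀·b/(a+b) = 86700·1910/2708 = 61150 N·m; T_B = 25550 N·m.
τ in each portion: τ_AC = 1.55×10^7 Pa, τ_CB = 6.47×10^6 Pa; maximum is in AC.
τ_max = T_AC·r/J = 61150·0.136/5.37×10^-4 = 1.548×10^7 Pa.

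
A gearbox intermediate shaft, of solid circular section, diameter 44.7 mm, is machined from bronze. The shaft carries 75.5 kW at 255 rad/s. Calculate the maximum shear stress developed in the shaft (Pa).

1.69e7 Pa

ω = 255 rad/s, so T = P/ω = 75.5×10³ / 255.0 = 296.1 N·m.
J = πd⁴/32 = π(0.0447)⁴/32 = 3.919×10^-7 m⁴.
τ_max = T·r/J = 296.1 × 0.0224 / 3.919×10^-7 = 1.688×10^7 Pa.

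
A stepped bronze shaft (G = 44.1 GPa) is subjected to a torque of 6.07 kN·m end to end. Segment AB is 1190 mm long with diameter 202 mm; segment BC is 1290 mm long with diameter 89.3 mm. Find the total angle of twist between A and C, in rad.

J_AB = π(0.202)⁴/32 = 1.63×10^-4 m⁴; J_BC = π(0.0893)⁴/32 = 6.24×10^-6 m⁴.
θ = (T/G)·Σ L_i/J_i = (6070/44.1×10⁹)·(1.19/1.63×10^-4 + 1.29/6.24×10^-6) = 0.02944 rad.

0.0294 rad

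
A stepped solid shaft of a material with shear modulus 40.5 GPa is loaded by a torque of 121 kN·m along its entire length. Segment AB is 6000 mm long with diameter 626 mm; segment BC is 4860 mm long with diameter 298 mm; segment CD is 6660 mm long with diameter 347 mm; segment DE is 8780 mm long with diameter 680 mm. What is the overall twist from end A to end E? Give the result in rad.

0.0352 rad

J_AB = π(0.626)⁴/32 = 0.0151 m⁴; J_BC = π(0.298)⁴/32 = 7.74×10^-4 m⁴; J_CD = π(0.347)⁴/32 = 1.42×10^-3 m⁴; J_DE = π(0.680)⁴/32 = 0.0210 m⁴.
θ = (T/G)·Σ L_i/J_i = (121000/40.5×10⁹)·(6.00/0.0151 + 4.86/7.74×10^-4 + 6.66/1.42×10^-3 + 8.78/0.0210) = 0.03517 rad.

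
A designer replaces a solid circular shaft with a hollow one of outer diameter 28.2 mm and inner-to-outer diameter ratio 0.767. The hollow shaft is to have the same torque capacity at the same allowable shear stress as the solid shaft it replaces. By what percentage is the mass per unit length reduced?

45.4 %

Equal τ_max and T ⇒ the solid shaft needs d_s³ = d_o³(1−k⁴), so d_s = 28.2·(1−0.767⁴)^(1/3) = 24.48 mm.
Area ratio A_h/A_s = d_o²(1−k²)/d_s² = (1−k²)/(1−k⁴)^(2/3) = 0.5465.
Mass saving = 1 − 0.5465 = 45.4 %.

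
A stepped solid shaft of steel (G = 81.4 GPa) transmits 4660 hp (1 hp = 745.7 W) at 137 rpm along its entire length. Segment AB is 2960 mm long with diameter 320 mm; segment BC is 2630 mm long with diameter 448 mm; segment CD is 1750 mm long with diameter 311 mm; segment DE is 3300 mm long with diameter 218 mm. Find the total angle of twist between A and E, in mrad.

ω = 2π·137/60 = 14.35 rad/s, so T = P/ω = 4660×745.7 / 14.35 = 242200 N·m.
J_AB = π(0.320)⁴/32 = 1.03×10^-3 m⁴; J_BC = π(0.448)⁴/32 = 3.95×10^-3 m⁴; J_CD = π(0.311)⁴/32 = 9.18×10^-4 m⁴; J_DE = π(0.218)⁴/32 = 2.22×10^-4 m⁴.
θ = (T/G)·Σ L_i/J_i = (242200/81.4×10⁹)·(2.96/1.03×10^-3 + 2.63/3.95×10^-3 + 1.75/9.18×10^-4 + 3.30/2.22×10^-4) = 0.06049 rad.

60.5 mrad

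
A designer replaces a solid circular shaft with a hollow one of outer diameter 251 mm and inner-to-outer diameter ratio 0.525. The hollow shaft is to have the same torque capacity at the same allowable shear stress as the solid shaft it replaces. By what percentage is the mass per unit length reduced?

23.6 %

Equal τ_max and T ⇒ the solid shaft needs d_s³ = d_o³(1−k⁴), so d_s = 251·(1−0.525⁴)^(1/3) = 244.5 mm.
Area ratio A_h/A_s = d_o²(1−k²)/d_s² = (1−k²)/(1−k⁴)^(2/3) = 0.7636.
Mass saving = 1 − 0.7636 = 23.6 %.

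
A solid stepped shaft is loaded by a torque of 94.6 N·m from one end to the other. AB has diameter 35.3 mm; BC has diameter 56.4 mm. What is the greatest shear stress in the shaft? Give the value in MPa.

Under the same torque, τ_max = 16T/(πd³) is largest where d is smallest — segment AB (d = 35.3 mm).
τ_max = 16·94.60/(π·(0.0353)³) = 1.095×10^7 Pa.

11.0 MPa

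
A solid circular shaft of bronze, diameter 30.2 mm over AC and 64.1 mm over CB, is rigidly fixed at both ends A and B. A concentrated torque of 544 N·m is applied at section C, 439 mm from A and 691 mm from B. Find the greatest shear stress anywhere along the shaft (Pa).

9.76e6 Pa

Compatibility: T_A·a/J_AC = T_B·b/J_CB with T_A + T_B = T₀.
J_AC = 8.17×10^-8 m⁴, J_CB = 1.66×10^-6 m⁴, so T_A = T₀·(J_AC/a)/((J_AC/a)+(J_CB/b)) = 39.15 N·m, T_B = 504.8 N·m.
τ in each portion: τ_AC = 7.24×10^6 Pa, τ_CB = 9.76×10^6 Pa; maximum is in CB.
τ_max = T_CB·r/J = 504.8·0.0320/1.66×10^-6 = 9.762×10^6 Pa.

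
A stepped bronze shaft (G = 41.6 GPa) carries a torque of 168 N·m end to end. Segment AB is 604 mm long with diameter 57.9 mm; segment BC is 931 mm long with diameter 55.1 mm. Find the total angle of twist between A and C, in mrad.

J_AB = π(0.0579)⁴/32 = 1.10×10^-6 m⁴; J_BC = π(0.0551)⁴/32 = 9.05×10^-7 m⁴.
θ = (T/G)·Σ L_i/J_i = (168.0/41.6×10⁹)·(0.604/1.10×10^-6 + 0.931/9.05×10^-7) = 6.366×10^-3 rad.

6.37 mrad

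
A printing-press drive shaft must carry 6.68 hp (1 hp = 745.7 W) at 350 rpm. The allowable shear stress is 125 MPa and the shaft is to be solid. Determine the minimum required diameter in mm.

ω = 2π·350/60 = 36.65 rad/s, so T = P/ω = 6.68×745.7 / 36.65 = 135.9 N·m.
For a solid shaft τ_max = 16T/(πd³), so d = (16T/(π τ_allow))^(1/3) = (16·135.9/(π·1.25×10^8))^(1/3) = 0.01769 m.

17.7 mm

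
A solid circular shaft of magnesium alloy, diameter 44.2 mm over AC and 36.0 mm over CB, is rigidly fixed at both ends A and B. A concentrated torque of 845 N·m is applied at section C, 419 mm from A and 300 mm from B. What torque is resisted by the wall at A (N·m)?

Compatibility: T_A·a/J_AC = T_B·b/J_CB with T_A + T_B = T₀.
J_AC = 3.75×10^-7 m⁴, J_CB = 1.65×10^-7 m⁴, so T_A = T₀·(J_AC/a)/((J_AC/a)+(J_CB/b)) = 523.3 N·m, T_B = 321.7 N·m.

523 N·m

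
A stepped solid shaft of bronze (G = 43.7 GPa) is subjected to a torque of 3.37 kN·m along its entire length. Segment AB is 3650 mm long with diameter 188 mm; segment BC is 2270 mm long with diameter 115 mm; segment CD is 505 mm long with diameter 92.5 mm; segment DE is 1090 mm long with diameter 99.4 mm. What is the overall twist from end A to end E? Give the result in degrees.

J_AB = π(0.188)⁴/32 = 1.23×10^-4 m⁴; J_BC = π(0.115)⁴/32 = 1.72×10^-5 m⁴; J_CD = π(0.0925)⁴/32 = 7.19×10^-6 m⁴; J_DE = π(0.0994)⁴/32 = 9.58×10^-6 m⁴.
θ = (T/G)·Σ L_i/J_i = (3370/43.7×10⁹)·(3.65/1.23×10^-4 + 2.27/1.72×10^-5 + 0.505/7.19×10^-6 + 1.09/9.58×10^-6) = 0.02668 rad.

1.53°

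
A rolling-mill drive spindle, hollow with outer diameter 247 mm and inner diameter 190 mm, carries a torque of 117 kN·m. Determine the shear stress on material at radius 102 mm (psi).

J = π(d_o⁴ − d_i⁴)/32 = π(0.247⁴ − 0.190⁴)/32 = 2.375×10^-4 m⁴.
Shear stress varies linearly with radius: τ = T·r/J = 117000 × 0.102 / 2.375×10^-4 = 5.025×10^7 Pa.

7290 psi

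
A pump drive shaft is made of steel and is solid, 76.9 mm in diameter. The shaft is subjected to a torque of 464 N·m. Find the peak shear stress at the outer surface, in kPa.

5200 kPa

J = πd⁴/32 = π(0.0769)⁴/32 = 3.433×10^-6 m⁴.
τ_max = T·r/J = 464.0 × 0.0385 / 3.433×10^-6 = 5.196×10^6 Pa.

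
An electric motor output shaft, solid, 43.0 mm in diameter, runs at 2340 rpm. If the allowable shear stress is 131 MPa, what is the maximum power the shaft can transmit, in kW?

501 kW

J = πd⁴/32 = π(0.0430)⁴/32 = 3.356×10^-7 m⁴.
T_max = τ_allow·J/r = 1.31×10^8 × 3.356×10^-7 / 0.0215 = 2045 N·m.
ω = 2π·2340/60 = 245.0 rad/s, so P_max = T_max·ω = 5.011×10^5 W.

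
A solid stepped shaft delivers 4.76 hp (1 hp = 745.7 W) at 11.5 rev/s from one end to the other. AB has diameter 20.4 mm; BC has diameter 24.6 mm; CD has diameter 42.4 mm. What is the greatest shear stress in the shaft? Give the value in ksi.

ω = 2π·11.5 = 72.26 rad/s, so T = P/ω = 4.76×745.7 / 72.26 = 49.12 N·m.
Under the same torque, τ_max = 16T/(πd³) is largest where d is smallest — segment AB (d = 20.4 mm).
τ_max = 16·49.12/(π·(0.0204)³) = 2.947×10^7 Pa.

4.27 ksi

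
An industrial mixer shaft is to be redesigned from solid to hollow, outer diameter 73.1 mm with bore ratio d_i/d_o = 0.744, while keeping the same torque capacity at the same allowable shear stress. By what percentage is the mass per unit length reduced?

Equal τ_max and T ⇒ the solid shaft needs d_s³ = d_o³(1−k⁴), so d_s = 73.1·(1−0.744⁴)^(1/3) = 64.71 mm.
Area ratio A_h/A_s = d_o²(1−k²)/d_s² = (1−k²)/(1−k⁴)^(2/3) = 0.5698.
Mass saving = 1 − 0.5698 = 43.0 %.

43.0 %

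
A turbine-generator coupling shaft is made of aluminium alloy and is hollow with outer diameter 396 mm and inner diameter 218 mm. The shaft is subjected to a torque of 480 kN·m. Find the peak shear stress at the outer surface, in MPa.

J = π(d_o⁴ − d_i⁴)/32 = π(0.396⁴ − 0.218⁴)/32 = 2.193×10^-3 m⁴.
τ_max = T·r/J = 480000 × 0.198 / 2.193×10^-3 = 4.335×10^7 Pa.

43.3 MPa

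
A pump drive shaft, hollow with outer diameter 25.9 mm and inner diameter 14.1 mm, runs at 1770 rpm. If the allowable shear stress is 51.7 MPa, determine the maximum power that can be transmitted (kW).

J = π(d_o⁴ − d_i⁴)/32 = π(0.0259⁴ − 0.0141⁴)/32 = 4.030×10^-8 m⁴.
T_max = τ_allow·J/r = 5.17×10^7 × 4.030×10^-8 / 0.0129 = 160.9 N·m.
ω = 2π·1770/60 = 185.4 rad/s, so P_max = T_max·ω = 2.982×10^4 W.

29.8 kW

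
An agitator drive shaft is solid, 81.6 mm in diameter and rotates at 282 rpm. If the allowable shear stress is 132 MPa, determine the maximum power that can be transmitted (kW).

416 kW

J = πd⁴/32 = π(0.0816)⁴/32 = 4.353×10^-6 m⁴.
T_max = τ_allow·J/r = 1.32×10^8 × 4.353×10^-6 / 0.0408 = 14080 N·m.
ω = 2π·282/60 = 29.53 rad/s, so P_max = T_max·ω = 4.159×10^5 W.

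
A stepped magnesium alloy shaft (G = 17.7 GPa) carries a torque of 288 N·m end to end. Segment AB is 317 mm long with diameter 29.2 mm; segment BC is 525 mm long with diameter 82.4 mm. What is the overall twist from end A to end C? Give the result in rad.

J_AB = π(0.0292)⁴/32 = 7.14×10^-8 m⁴; J_BC = π(0.0824)⁴/32 = 4.53×10^-6 m⁴.
θ = (T/G)·Σ L_i/J_i = (288.0/17.7×10⁹)·(0.317/7.14×10^-8 + 0.525/4.53×10^-6) = 0.07416 rad.

0.0742 rad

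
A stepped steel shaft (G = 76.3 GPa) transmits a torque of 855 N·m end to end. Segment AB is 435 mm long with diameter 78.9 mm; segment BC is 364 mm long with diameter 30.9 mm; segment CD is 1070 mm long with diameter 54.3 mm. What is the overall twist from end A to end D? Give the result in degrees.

J_AB = π(0.0789)⁴/32 = 3.80×10^-6 m⁴; J_BC = π(0.0309)⁴/32 = 8.95×10^-8 m⁴; J_CD = π(0.0543)⁴/32 = 8.53×10^-7 m⁴.
θ = (T/G)·Σ L_i/J_i = (855.0/76.3×10⁹)·(0.435/3.80×10^-6 + 0.364/8.95×10^-8 + 1.07/8.53×10^-7) = 0.06090 rad.

3.49°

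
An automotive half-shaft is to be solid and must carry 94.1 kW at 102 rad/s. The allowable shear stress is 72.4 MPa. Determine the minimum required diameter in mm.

40.2 mm

ω = 102 rad/s, so T = P/ω = 94.1×10³ / 102.0 = 922.5 N·m.
For a solid shaft τ_max = 16T/(πd³), so d = (16T/(π τ_allow))^(1/3) = (16·922.5/(π·7.24×10^7))^(1/3) = 0.04019 m.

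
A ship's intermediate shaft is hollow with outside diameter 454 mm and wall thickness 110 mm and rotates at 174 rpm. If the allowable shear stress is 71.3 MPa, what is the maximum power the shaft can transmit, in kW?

22200 kW

J = π(d_o⁴ − d_i⁴)/32 = π(0.454⁴ − 0.234⁴)/32 = 3.876×10^-3 m⁴.
T_max = τ_allow·J/r = 7.13×10^7 × 3.876×10^-3 / 0.227 = 1.218e6 N·m.
ω = 2π·174/60 = 18.22 rad/s, so P_max = T_max·ω = 2.219×10^7 W.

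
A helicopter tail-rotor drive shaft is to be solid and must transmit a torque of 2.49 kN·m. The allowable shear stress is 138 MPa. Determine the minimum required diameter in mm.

For a solid shaft τ_max = 16T/(πd³), so d = (16T/(π τ_allow))^(1/3) = (16·2490/(π·1.38×10^8))^(1/3) = 0.04513 m.

45.1 mm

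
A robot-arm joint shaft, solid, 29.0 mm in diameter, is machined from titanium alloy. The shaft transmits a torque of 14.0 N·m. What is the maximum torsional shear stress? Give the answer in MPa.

J = πd⁴/32 = π(0.0290)⁴/32 = 6.944×10^-8 m⁴.
τ_max = T·r/J = 14.00 × 0.0145 / 6.944×10^-8 = 2.924×10^6 Pa.

2.92 MPa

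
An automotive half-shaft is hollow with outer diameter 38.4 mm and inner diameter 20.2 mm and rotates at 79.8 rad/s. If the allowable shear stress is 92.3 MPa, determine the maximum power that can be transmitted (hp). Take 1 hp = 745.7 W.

J = π(d_o⁴ − d_i⁴)/32 = π(0.0384⁴ − 0.0202⁴)/32 = 1.971×10^-7 m⁴.
T_max = τ_allow·J/r = 9.23×10^7 × 1.971×10^-7 / 0.0192 = 947.6 N·m.
ω = 79.8 rad/s, so P_max = T_max·ω = 7.562×10^4 W.

101 hp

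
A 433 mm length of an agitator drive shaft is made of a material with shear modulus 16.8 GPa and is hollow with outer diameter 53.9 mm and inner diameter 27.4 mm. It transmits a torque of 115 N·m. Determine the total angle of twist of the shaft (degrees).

J = π(d_o⁴ − d_i⁴)/32 = π(0.0539⁴ − 0.0274⁴)/32 = 7.733×10^-7 m⁴.
θ = T·L/(G·J) = 115.0 × 0.433 / (16.8×10⁹ × 7.733×10^-7) = 3.833×10^-3 rad.

0.220°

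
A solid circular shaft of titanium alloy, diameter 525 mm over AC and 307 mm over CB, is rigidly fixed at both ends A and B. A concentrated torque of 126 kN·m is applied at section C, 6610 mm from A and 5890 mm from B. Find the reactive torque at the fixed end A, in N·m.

Compatibility: T_A·a/J_AC = T_B·b/J_CB with T_A + T_B = T₀.
J_AC = 7.46×10^-3 m⁴, J_CB = 8.72×10^-4 m⁴, so T_A = T₀·(J_AC/a)/((J_AC/a)+(J_CB/b)) = 111400 N·m, T_B = 14620 N·m.

111000 N·m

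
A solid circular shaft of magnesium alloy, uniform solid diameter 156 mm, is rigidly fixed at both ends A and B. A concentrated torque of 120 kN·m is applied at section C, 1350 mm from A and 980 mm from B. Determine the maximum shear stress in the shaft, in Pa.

9.33e7 Pa

With uniform GJ and both ends fixed, compatibility θ_AC = θ_CB gives T_A·a = T_B·b, together with T_A + T_B = T₀.
T_A = T₀·b/(a+b) = 120000·980/2330 = 50470 N·m; T_B = 69530 N·m.
τ in each portion: τ_AC = 6.77×10^7 Pa, τ_CB = 9.33×10^7 Pa; maximum is in CB.
τ_max = T_CB·r/J = 69530·0.0780/5.81×10^-5 = 9.327×10^7 Pa.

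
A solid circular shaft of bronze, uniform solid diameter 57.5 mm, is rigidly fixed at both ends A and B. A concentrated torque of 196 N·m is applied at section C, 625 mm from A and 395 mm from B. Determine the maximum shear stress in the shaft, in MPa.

With uniform GJ and both ends fixed, compatibility θ_AC = θ_CB gives T_A·a = T_B·b, together with T_A + T_B = T₀.
T_A = T₀·b/(a+b) = 196.0·395/1020 = 75.90 N·m; T_B = 120.1 N·m.
τ in each portion: τ_AC = 2.03×10^6 Pa, τ_CB = 3.22×10^6 Pa; maximum is in CB.
τ_max = T_CB·r/J = 120.1·0.0288/1.07×10^-6 = 3.217×10^6 Pa.

3.22 MPa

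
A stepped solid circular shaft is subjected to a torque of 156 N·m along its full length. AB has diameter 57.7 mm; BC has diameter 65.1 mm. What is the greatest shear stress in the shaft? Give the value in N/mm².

4.14 N/mm²

Under the same torque, τ_max = 16T/(πd³) is largest where d is smallest — segment AB (d = 57.7 mm).
τ_max = 16·156.0/(π·(0.0577)³) = 4.136×10^6 Pa.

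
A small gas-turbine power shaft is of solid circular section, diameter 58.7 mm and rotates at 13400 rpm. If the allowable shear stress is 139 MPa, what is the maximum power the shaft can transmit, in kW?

7750 kW

J = πd⁴/32 = π(0.0587)⁴/32 = 1.166×10^-6 m⁴.
T_max = τ_allow·J/r = 1.39×10^8 × 1.166×10^-6 / 0.0294 = 5520 N·m.
ω = 2π·13400/60 = 1403 rad/s, so P_max = T_max·ω = 7.746×10^6 W.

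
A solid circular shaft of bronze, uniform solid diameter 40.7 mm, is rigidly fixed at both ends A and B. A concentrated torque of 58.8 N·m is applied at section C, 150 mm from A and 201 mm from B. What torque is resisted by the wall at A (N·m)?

With uniform GJ and both ends fixed, compatibility θ_AC = θ_CB gives T_A·a = T_B·b, together with T_A + T_B = T₀.
T_A = T₀·b/(a+b) = 58.80·201/351.0 = 33.67 N·m; T_B = 25.13 N·m.

33.7 N·m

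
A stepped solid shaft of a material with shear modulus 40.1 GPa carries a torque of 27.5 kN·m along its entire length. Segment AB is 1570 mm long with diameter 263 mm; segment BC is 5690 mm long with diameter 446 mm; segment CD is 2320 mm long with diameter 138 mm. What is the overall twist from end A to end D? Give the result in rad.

0.0480 rad

J_AB = π(0.263)⁴/32 = 4.70×10^-4 m⁴; J_BC = π(0.446)⁴/32 = 3.88×10^-3 m⁴; J_CD = π(0.138)⁴/32 = 3.56×10^-5 m⁴.
θ = (T/G)·Σ L_i/J_i = (27500/40.1×10⁹)·(1.57/4.70×10^-4 + 5.69/3.88×10^-3 + 2.32/3.56×10^-5) = 0.04798 rad.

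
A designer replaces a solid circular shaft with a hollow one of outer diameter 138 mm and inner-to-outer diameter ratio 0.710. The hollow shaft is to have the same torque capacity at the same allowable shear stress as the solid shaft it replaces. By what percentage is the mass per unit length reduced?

Equal τ_max and T ⇒ the solid shaft needs d_s³ = d_o³(1−k⁴), so d_s = 138·(1−0.710⁴)^(1/3) = 125.2 mm.
Area ratio A_h/A_s = d_o²(1−k²)/d_s² = (1−k²)/(1−k⁴)^(2/3) = 0.6029.
Mass saving = 1 − 0.6029 = 39.7 %.

39.7 %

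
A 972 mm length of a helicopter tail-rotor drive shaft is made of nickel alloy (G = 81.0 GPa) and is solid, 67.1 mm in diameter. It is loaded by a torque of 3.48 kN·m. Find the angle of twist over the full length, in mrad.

J = πd⁴/32 = π(0.0671)⁴/32 = 1.990×10^-6 m⁴.
θ = T·L/(G·J) = 3480 × 0.972 / (81.0×10⁹ × 1.990×10^-6) = 0.02098 rad.

21.0 mrad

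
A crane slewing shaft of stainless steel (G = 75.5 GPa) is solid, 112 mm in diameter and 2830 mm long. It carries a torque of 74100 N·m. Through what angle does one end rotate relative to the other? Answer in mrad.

J = πd⁴/32 = π(0.112)⁴/32 = 1.545×10^-5 m⁴.
θ = T·L/(G·J) = 74100 × 2.83 / (75.5×10⁹ × 1.545×10^-5) = 0.1798 rad.

180 mrad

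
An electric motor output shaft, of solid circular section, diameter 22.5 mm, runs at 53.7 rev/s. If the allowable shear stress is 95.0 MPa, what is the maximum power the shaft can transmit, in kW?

71.7 kW

J = πd⁴/32 = π(0.0225)⁴/32 = 2.516×10^-8 m⁴.
T_max = τ_allow·J/r = 9.50×10^7 × 2.516×10^-8 / 0.0112 = 212.5 N·m.
ω = 2π·53.7 = 337.4 rad/s, so P_max = T_max·ω = 7.169×10^4 W.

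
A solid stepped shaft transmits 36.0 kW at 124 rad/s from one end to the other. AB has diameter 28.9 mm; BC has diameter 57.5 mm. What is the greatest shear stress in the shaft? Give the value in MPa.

ω = 124 rad/s, so T = P/ω = 36.0×10³ / 124.0 = 290.3 N·m.
Under the same torque, τ_max = 16T/(πd³) is largest where d is smallest — segment AB (d = 28.9 mm).
τ_max = 16·290.3/(π·(0.0289)³) = 6.126×10^7 Pa.

61.3 MPa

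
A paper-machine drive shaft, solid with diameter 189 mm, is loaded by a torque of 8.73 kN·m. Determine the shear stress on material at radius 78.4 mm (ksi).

0.792 ksi

J = πd⁴/32 = π(0.189)⁴/32 = 1.253×10^-4 m⁴.
Shear stress varies linearly with radius: τ = T·r/J = 8730 × 0.0784 / 1.253×10^-4 = 5.464×10^6 Pa.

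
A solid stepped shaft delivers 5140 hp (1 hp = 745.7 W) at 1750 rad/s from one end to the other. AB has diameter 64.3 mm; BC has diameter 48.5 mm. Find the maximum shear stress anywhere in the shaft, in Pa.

9.78e7 Pa

ω = 1750 rad/s, so T = P/ω = 5140×745.7 / 1750 = 2190 N·m.
Under the same torque, τ_max = 16T/(πd³) is largest where d is smallest — segment BC (d = 48.5 mm).
τ_max = 16·2190/(π·(0.0485)³) = 9.778×10^7 Pa.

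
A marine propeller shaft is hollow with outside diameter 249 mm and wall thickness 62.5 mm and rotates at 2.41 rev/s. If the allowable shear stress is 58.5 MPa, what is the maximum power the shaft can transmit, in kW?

2520 kW

J = π(d_o⁴ − d_i⁴)/32 = π(0.249⁴ − 0.124⁴)/32 = 3.542×10^-4 m⁴.
T_max = τ_allow·J/r = 5.85×10^7 × 3.542×10^-4 / 0.124 = 166400 N·m.
ω = 2π·2.41 = 15.14 rad/s, so P_max = T_max·ω = 2.520×10^6 W.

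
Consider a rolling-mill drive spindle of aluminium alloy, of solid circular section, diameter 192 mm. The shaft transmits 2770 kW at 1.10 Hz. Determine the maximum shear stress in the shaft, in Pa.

2.88e8 Pa

ω = 2π·1.10 = 6.912 rad/s, so T = P/ω = 2770×10³ / 6.912 = 400800 N·m.
J = πd⁴/32 = π(0.192)⁴/32 = 1.334×10^-4 m⁴.
τ_max = T·r/J = 400800 × 0.0960 / 1.334×10^-4 = 2.884×10^8 Pa.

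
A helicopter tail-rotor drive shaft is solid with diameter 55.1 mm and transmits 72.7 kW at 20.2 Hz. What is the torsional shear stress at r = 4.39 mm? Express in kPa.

2780 kPa

ω = 2π·20.2 = 126.9 rad/s, so T = P/ω = 72.7×10³ / 126.9 = 572.8 N·m.
J = πd⁴/32 = π(0.0551)⁴/32 = 9.049×10^-7 m⁴.
Shear stress varies linearly with radius: τ = T·r/J = 572.8 × 0.00439 / 9.049×10^-7 = 2.779×10^6 Pa.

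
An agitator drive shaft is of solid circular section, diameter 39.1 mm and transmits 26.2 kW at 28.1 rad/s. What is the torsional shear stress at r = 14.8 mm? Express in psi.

8720 psi

ω = 28.1 rad/s, so T = P/ω = 26.2×10³ / 28.10 = 932.4 N·m.
J = πd⁴/32 = π(0.0391)⁴/32 = 2.295×10^-7 m⁴.
Shear stress varies linearly with radius: τ = T·r/J = 932.4 × 0.0148 / 2.295×10^-7 = 6.014×10^7 Pa.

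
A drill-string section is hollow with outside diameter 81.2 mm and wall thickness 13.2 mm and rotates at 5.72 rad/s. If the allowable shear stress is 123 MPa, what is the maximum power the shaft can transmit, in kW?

J = π(d_o⁴ − d_i⁴)/32 = π(0.0812⁴ − 0.0548⁴)/32 = 3.383×10^-6 m⁴.
T_max = τ_allow·J/r = 1.23×10^8 × 3.383×10^-6 / 0.0406 = 10250 N·m.
ω = 5.72 rad/s, so P_max = T_max·ω = 5.862×10^4 W.

58.6 kW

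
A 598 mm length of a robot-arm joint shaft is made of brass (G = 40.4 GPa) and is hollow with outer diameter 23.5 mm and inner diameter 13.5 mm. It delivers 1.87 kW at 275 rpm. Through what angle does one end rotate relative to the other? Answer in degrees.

2.06°

ω = 2π·275/60 = 28.80 rad/s, so T = P/ω = 1.87×10³ / 28.80 = 64.94 N·m.
J = π(d_o⁴ − d_i⁴)/32 = π(0.0235⁴ − 0.0135⁴)/32 = 2.668×10^-8 m⁴.
θ = T·L/(G·J) = 64.94 × 0.598 / (40.4×10⁹ × 2.668×10^-8) = 0.03603 rad.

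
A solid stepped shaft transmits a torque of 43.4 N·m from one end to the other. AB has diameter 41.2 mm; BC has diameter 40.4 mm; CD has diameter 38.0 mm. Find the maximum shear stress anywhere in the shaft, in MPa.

4.03 MPa

Under the same torque, τ_max = 16T/(πd³) is largest where d is smallest — segment CD (d = 38.0 mm).
τ_max = 16·43.40/(π·(0.0380)³) = 4.028×10^6 Pa.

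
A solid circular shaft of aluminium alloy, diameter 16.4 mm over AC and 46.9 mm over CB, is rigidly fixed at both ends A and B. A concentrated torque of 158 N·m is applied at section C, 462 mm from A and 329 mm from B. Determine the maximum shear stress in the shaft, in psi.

Compatibility: T_A·a/J_AC = T_B·b/J_CB with T_A + T_B = T₀.
J_AC = 7.10×10^-9 m⁴, J_CB = 4.75×10^-7 m⁴, so T_A = T₀·(J_AC/a)/((J_AC/a)+(J_CB/b)) = 1.665 N·m, T_B = 156.3 N·m.
τ in each portion: τ_AC = 1.92×10^6 Pa, τ_CB = 7.72×10^6 Pa; maximum is in CB.
τ_max = T_CB·r/J = 156.3·0.0234/4.75×10^-7 = 7.718×10^6 Pa.

1120 psi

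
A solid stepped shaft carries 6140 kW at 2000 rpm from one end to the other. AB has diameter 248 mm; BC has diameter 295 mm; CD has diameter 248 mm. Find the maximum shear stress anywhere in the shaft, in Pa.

9.79e6 Pa

ω = 2π·2000/60 = 209.4 rad/s, so T = P/ω = 6140×10³ / 209.4 = 29320 N·m.
Under the same torque, τ_max = 16T/(πd³) is largest where d is smallest — segment AB (d = 248 mm).
τ_max = 16·29320/(π·(0.248)³) = 9.789×10^6 Pa.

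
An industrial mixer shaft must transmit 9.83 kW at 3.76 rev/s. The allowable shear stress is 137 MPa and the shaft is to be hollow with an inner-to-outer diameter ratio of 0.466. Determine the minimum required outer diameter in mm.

25.3 mm

ω = 2π·3.76 = 23.62 rad/s, so T = P/ω = 9.83×10³ / 23.62 = 416.1 N·m.
For a hollow shaft with d_i/d_o = 0.466: τ_max = 16T/(π d_o³ (1−k⁴)), so d_o = [16T/(π τ_allow (1−k⁴))]^(1/3) = [16·416.1/(π·1.37×10^8·0.9528)]^(1/3) = 0.02532 m.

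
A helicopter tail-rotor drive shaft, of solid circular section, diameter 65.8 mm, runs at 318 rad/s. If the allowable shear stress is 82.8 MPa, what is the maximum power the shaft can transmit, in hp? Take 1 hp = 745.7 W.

J = πd⁴/32 = π(0.0658)⁴/32 = 1.840×10^-6 m⁴.
T_max = τ_allow·J/r = 8.28×10^7 × 1.840×10^-6 / 0.0329 = 4632 N·m.
ω = 318 rad/s, so P_max = T_max·ω = 1.473×10^6 W.

1980 hp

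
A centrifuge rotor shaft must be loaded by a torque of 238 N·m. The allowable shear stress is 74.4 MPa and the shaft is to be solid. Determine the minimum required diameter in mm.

For a solid shaft τ_max = 16T/(πd³), so d = (16T/(π τ_allow))^(1/3) = (16·238.0/(π·7.44×10^7))^(1/3) = 0.02535 m.

25.4 mm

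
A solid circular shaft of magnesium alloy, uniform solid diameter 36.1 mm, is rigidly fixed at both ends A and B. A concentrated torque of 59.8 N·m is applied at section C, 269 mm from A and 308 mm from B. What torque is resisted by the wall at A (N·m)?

With uniform GJ and both ends fixed, compatibility θ_AC = θ_CB gives T_A·a = T_B·b, together with T_A + T_B = T₀.
T_A = T₀·b/(a+b) = 59.80·308/577.0 = 31.92 N·m; T_B = 27.88 N·m.

31.9 N·m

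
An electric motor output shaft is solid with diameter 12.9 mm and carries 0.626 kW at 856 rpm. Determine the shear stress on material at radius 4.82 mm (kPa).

12400 kPa

ω = 2π·856/60 = 89.64 rad/s, so T = P/ω = 0.626×10³ / 89.64 = 6.983 N·m.
J = πd⁴/32 = π(0.0129)⁴/32 = 2.719×10^-9 m⁴.
Shear stress varies linearly with radius: τ = T·r/J = 6.983 × 0.00482 / 2.719×10^-9 = 1.238×10^7 Pa.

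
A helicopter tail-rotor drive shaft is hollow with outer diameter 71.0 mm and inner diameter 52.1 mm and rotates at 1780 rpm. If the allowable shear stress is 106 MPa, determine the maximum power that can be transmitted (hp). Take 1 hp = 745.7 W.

1320 hp

J = π(d_o⁴ − d_i⁴)/32 = π(0.0710⁴ − 0.0521⁴)/32 = 1.771×10^-6 m⁴.
T_max = τ_allow·J/r = 1.06×10^8 × 1.771×10^-6 / 0.0355 = 5289 N·m.
ω = 2π·1780/60 = 186.4 rad/s, so P_max = T_max·ω = 9.859×10^5 W.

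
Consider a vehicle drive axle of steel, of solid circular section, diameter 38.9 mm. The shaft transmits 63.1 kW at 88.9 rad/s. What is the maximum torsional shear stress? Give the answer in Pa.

6.14e7 Pa

ω = 88.9 rad/s, so T = P/ω = 63.1×10³ / 88.90 = 709.8 N·m.
J = πd⁴/32 = π(0.0389)⁴/32 = 2.248×10^-7 m⁴.
τ_max = T·r/J = 709.8 × 0.0194 / 2.248×10^-7 = 6.141×10^7 Pa.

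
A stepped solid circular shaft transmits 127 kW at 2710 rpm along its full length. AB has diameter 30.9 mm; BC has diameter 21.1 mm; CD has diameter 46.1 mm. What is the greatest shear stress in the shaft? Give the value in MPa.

243 MPa

ω = 2π·2710/60 = 283.8 rad/s, so T = P/ω = 127×10³ / 283.8 = 447.5 N·m.
Under the same torque, τ_max = 16T/(πd³) is largest where d is smallest — segment BC (d = 21.1 mm).
τ_max = 16·447.5/(π·(0.0211)³) = 2.426×10^8 Pa.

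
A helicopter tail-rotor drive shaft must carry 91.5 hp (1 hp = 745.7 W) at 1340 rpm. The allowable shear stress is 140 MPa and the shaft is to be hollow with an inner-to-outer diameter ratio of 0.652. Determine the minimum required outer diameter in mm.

ω = 2π·1340/60 = 140.3 rad/s, so T = P/ω = 91.5×745.7 / 140.3 = 486.2 N·m.
For a hollow shaft with d_i/d_o = 0.652: τ_max = 16T/(π d_o³ (1−k⁴)), so d_o = [16T/(π τ_allow (1−k⁴))]^(1/3) = [16·486.2/(π·1.40×10^8·0.8193)]^(1/3) = 0.02785 m.

27.8 mm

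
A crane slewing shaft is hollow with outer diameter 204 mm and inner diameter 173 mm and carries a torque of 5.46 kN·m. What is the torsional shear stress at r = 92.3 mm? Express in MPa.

J = π(d_o⁴ − d_i⁴)/32 = π(0.204⁴ − 0.173⁴)/32 = 8.209×10^-5 m⁴.
Shear stress varies linearly with radius: τ = T·r/J = 5460 × 0.0923 / 8.209×10^-5 = 6.139×10^6 Pa.

6.14 MPa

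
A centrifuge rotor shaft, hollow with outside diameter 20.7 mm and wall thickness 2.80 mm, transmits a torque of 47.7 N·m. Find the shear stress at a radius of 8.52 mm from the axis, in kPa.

31500 kPa

J = π(d_o⁴ − d_i⁴)/32 = π(0.0207⁴ − 0.0151⁴)/32 = 1.292×10^-8 m⁴.
Shear stress varies linearly with radius: τ = T·r/J = 47.70 × 0.00852 / 1.292×10^-8 = 3.145×10^7 Pa.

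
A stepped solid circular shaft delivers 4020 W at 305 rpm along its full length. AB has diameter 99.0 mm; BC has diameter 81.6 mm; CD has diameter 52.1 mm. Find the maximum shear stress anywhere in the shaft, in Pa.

4.53e6 Pa

ω = 2π·305/60 = 31.94 rad/s, so T = P/ω = 4020 / 31.94 = 125.9 N·m.
Under the same torque, τ_max = 16T/(πd³) is largest where d is smallest — segment CD (d = 52.1 mm).
τ_max = 16·125.9/(π·(0.0521)³) = 4.533×10^6 Pa.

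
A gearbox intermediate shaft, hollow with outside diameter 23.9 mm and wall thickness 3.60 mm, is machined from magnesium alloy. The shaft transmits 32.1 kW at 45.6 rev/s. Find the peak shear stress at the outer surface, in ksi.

ω = 2π·45.6 = 286.5 rad/s, so T = P/ω = 32.1×10³ / 286.5 = 112.0 N·m.
J = π(d_o⁴ − d_i⁴)/32 = π(0.0239⁴ − 0.0167⁴)/32 = 2.440×10^-8 m⁴.
τ_max = T·r/J = 112.0 × 0.0119 / 2.440×10^-8 = 5.488×10^7 Pa.

7.96 ksi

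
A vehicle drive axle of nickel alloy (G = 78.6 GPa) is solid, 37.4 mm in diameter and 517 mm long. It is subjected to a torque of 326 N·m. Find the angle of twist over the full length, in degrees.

J = πd⁴/32 = π(0.0374)⁴/32 = 1.921×10^-7 m⁴.
θ = T·L/(G·J) = 326.0 × 0.517 / (78.6×10⁹ × 1.921×10^-7) = 0.01116 rad.

0.640°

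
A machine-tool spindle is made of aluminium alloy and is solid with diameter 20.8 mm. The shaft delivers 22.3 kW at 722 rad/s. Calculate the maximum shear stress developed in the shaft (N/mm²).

17.5 N/mm²

ω = 722 rad/s, so T = P/ω = 22.3×10³ / 722.0 = 30.89 N·m.
J = πd⁴/32 = π(0.0208)⁴/32 = 1.838×10^-8 m⁴.
τ_max = T·r/J = 30.89 × 0.0104 / 1.838×10^-8 = 1.748×10^7 Pa.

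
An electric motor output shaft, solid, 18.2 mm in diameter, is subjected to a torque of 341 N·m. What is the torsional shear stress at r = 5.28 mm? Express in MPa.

167 MPa

J = πd⁴/32 = π(0.0182)⁴/32 = 1.077×10^-8 m⁴.
Shear stress varies linearly with radius: τ = T·r/J = 341.0 × 0.00528 / 1.077×10^-8 = 1.671×10^8 Pa.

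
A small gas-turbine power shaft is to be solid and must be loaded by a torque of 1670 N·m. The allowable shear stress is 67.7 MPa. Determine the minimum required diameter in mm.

For a solid shaft τ_max = 16T/(πd³), so d = (16T/(π τ_allow))^(1/3) = (16·1670/(π·6.77×10^7))^(1/3) = 0.05008 m.

50.1 mm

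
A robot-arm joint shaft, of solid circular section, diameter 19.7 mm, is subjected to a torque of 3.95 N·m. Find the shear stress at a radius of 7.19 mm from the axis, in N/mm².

J = πd⁴/32 = π(0.0197)⁴/32 = 1.479×10^-8 m⁴.
Shear stress varies linearly with radius: τ = T·r/J = 3.950 × 0.00719 / 1.479×10^-8 = 1.921×10^6 Pa.

1.92 N/mm²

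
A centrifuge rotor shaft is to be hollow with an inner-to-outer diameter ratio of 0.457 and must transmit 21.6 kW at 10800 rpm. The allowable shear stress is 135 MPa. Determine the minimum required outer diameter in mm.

ω = 2π·10800/60 = 1131 rad/s, so T = P/ω = 21.6×10³ / 1131 = 19.10 N·m.
For a hollow shaft with d_i/d_o = 0.457: τ_max = 16T/(π d_o³ (1−k⁴)), so d_o = [16T/(π τ_allow (1−k⁴))]^(1/3) = [16·19.10/(π·1.35×10^8·0.9564)]^(1/3) = 0.009099 m.

9.10 mm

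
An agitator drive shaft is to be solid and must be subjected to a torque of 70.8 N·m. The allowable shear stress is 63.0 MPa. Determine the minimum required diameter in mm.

17.9 mm

For a solid shaft τ_max = 16T/(πd³), so d = (16T/(π τ_allow))^(1/3) = (16·70.80/(π·6.30×10^7))^(1/3) = 0.01789 m.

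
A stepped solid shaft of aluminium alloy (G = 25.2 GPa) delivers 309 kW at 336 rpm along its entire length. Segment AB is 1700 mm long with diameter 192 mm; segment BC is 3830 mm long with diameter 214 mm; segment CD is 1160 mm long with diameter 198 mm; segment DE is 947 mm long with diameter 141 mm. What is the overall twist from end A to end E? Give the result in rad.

0.0221 rad

ω = 2π·336/60 = 35.19 rad/s, so T = P/ω = 309×10³ / 35.19 = 8782 N·m.
J_AB = π(0.192)⁴/32 = 1.33×10^-4 m⁴; J_BC = π(0.214)⁴/32 = 2.06×10^-4 m⁴; J_CD = π(0.198)⁴/32 = 1.51×10^-4 m⁴; J_DE = π(0.141)⁴/32 = 3.88×10^-5 m⁴.
θ = (T/G)·Σ L_i/J_i = (8782/25.2×10⁹)·(1.70/1.33×10^-4 + 3.83/2.06×10^-4 + 1.16/1.51×10^-4 + 0.947/3.88×10^-5) = 0.02211 rad.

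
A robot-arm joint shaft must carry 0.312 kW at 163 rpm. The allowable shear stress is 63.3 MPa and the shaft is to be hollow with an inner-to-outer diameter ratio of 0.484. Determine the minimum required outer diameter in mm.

ω = 2π·163/60 = 17.07 rad/s, so T = P/ω = 0.312×10³ / 17.07 = 18.28 N·m.
For a hollow shaft with d_i/d_o = 0.484: τ_max = 16T/(π d_o³ (1−k⁴)), so d_o = [16T/(π τ_allow (1−k⁴))]^(1/3) = [16·18.28/(π·6.33×10^7·0.9451)]^(1/3) = 0.01159 m.

11.6 mm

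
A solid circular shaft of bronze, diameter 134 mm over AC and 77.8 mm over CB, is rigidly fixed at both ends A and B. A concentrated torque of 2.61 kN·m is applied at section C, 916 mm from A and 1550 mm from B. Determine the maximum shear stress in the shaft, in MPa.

Compatibility: T_A·a/J_AC = T_B·b/J_CB with T_A + T_B = T₀.
J_AC = 3.17×10^-5 m⁴, J_CB = 3.60×10^-6 m⁴, so T_A = T₀·(J_AC/a)/((J_AC/a)+(J_CB/b)) = 2446 N·m, T_B = 164.2 N·m.
τ in each portion: τ_AC = 5.18×10^6 Pa, τ_CB = 1.78×10^6 Pa; maximum is in AC.
τ_max = T_AC·r/J = 2446·0.0670/3.17×10^-5 = 5.177×10^6 Pa.

5.18 MPa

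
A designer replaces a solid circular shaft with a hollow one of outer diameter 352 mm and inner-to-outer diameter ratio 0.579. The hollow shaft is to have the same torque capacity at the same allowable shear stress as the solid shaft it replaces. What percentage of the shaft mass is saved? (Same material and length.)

28.0 %

Equal τ_max and T ⇒ the solid shaft needs d_s³ = d_o³(1−k⁴), so d_s = 352·(1−0.579⁴)^(1/3) = 338.3 mm.
Area ratio A_h/A_s = d_o²(1−k²)/d_s² = (1−k²)/(1−k⁴)^(2/3) = 0.7197.
Mass saving = 1 − 0.7197 = 28.0 %.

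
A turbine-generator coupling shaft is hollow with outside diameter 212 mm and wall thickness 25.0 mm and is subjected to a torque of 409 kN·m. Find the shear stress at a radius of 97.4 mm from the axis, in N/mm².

J = π(d_o⁴ − d_i⁴)/32 = π(0.212⁴ − 0.162⁴)/32 = 1.307×10^-4 m⁴.
Shear stress varies linearly with radius: τ = T·r/J = 409000 × 0.0974 / 1.307×10^-4 = 3.048×10^8 Pa.

305 N/mm²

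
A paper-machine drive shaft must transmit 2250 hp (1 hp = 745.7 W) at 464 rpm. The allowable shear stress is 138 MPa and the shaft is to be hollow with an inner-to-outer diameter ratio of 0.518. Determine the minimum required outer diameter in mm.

111 mm

ω = 2π·464/60 = 48.59 rad/s, so T = P/ω = 2250×745.7 / 48.59 = 34530 N·m.
For a hollow shaft with d_i/d_o = 0.518: τ_max = 16T/(π d_o³ (1−k⁴)), so d_o = [16T/(π τ_allow (1−k⁴))]^(1/3) = [16·34530/(π·1.38×10^8·0.9280)]^(1/3) = 0.1112 m.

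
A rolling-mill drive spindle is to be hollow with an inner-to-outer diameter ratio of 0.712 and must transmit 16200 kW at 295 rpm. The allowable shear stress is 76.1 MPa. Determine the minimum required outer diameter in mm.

ω = 2π·295/60 = 30.89 rad/s, so T = P/ω = 16200×10³ / 30.89 = 524400 N·m.
For a hollow shaft with d_i/d_o = 0.712: τ_max = 16T/(π d_o³ (1−k⁴)), so d_o = [16T/(π τ_allow (1−k⁴))]^(1/3) = [16·524400/(π·7.61×10^7·0.7430)]^(1/3) = 0.3615 m.

361 mm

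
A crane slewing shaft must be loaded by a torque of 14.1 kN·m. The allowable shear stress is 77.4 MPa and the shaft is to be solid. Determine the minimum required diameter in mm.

For a solid shaft τ_max = 16T/(πd³), so d = (16T/(π τ_allow))^(1/3) = (16·14100/(π·7.74×10^7))^(1/3) = 0.09753 m.

97.5 mm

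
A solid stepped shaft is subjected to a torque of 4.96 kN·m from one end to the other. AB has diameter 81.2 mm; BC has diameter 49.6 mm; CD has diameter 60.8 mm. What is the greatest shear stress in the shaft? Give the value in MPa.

Under the same torque, τ_max = 16T/(πd³) is largest where d is smallest — segment BC (d = 49.6 mm).
τ_max = 16·4960/(π·(0.0496)³) = 2.070×10^8 Pa.

207 MPa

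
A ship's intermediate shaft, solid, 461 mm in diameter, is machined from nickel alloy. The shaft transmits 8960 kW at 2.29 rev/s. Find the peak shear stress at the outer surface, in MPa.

32.4 MPa

ω = 2π·2.29 = 14.39 rad/s, so T = P/ω = 8960×10³ / 14.39 = 622700 N·m.
J = πd⁴/32 = π(0.461)⁴/32 = 4.434×10^-3 m⁴.
τ_max = T·r/J = 622700 × 0.231 / 4.434×10^-3 = 3.237×10^7 Pa.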